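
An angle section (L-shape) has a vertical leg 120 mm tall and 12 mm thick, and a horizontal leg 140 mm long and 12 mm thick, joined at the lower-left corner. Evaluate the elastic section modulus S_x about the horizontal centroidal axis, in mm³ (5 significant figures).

Treat the section as a set of non-overlapping primitives; coordinates are from the bounding-box lower-left.
Vertical leg: 12 × 120, A = 1 440 mm², y = 60 mm, Ī = 1 728 000 mm⁴.
Horizontal leg (remainder): 128 × 12, A = 1 536 mm², y = 6 mm, Ī = 18 432 mm⁴.
Centroid: ȳ = ΣA·y / ΣA = 32.12903 mm.
Transfer each piece to the horizontal centroidal axis using Ī + A·d² with d = y − 32.12903:
  vertical leg: d = 27.87097 mm → contributes +2 846 579 mm⁴
  horizontal leg (remainder): d = -26.12903 mm → contributes +1 067 100 mm⁴
Total I = 3 913 678 mm⁴.
Extreme fibre distance c = 87.87097 mm; S = I/c = 44538.93 mm³.

S_x ≈ 4.4539 × 10⁴ mm³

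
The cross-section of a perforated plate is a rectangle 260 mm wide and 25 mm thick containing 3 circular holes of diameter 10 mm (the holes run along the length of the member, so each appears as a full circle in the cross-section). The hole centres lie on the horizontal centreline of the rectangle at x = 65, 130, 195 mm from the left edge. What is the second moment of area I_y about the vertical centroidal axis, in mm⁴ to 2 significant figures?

Split into non-overlapping primitives; take the origin at the lower-left of the bounding box.
Plate: 260 × 25, A = 6 500 mm², x = 130 mm, Ī = 36 616 667 mm⁴.
Hole 1 (subtracted): ⌀10, A = 78.54 mm², x = 65 mm, Ī = 490.9 mm⁴.
Hole 2 (subtracted): ⌀10, A = 78.54 mm², x = 130 mm, Ī = 490.9 mm⁴.
Hole 3 (subtracted): ⌀10, A = 78.54 mm², x = 195 mm, Ī = 490.9 mm⁴.
By symmetry the centroid is at mid-width, x̄ = 130 mm.
Transfer each piece to the vertical centroidal axis using Ī + A·d² with d = x − 130:
  plate: d = 0 mm → contributes +36 616 667 mm⁴
  hole 1: d = -65 mm → contributes −332 322 mm⁴
  hole 2: d = 0 mm → contributes −490.9 mm⁴
  hole 3: d = 65 mm → contributes −332 322 mm⁴
Total I = 35 951 533 mm⁴.

I_y ≈ 3.6 × 10⁷ mm⁴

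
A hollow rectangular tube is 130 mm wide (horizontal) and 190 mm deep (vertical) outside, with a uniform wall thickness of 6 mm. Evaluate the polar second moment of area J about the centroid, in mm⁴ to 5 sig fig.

J ≈ 2.9262 × 10⁷ mm⁴

Break the section into simple shapes (no overlaps), measuring from the bottom-left corner of the bounding box.
Outer rectangle: 130 × 190, A = 24 700 mm², y = 95 mm, Ī = 74 305 833 mm⁴.
Inner void (subtracted): 118 × 178, A = 21 004 mm², y = 95 mm, Ī = 55 457 561 mm⁴.
By symmetry the centroid is at mid-height, ȳ = 95 mm.
All pieces are centred on the centroidal x-axis, so I = ΣĪ (holes subtracted) = 18 848 272 mm⁴.
Repeating about the centroidal y-axis gives I_y = 10 414 192 mm⁴.
Polar second moment: J = I_x + I_y = 29 262 464 mm⁴.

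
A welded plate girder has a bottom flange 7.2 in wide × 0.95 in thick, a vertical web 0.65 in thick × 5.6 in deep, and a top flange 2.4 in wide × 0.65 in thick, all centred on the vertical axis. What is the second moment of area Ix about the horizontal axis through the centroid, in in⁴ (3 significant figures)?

Ix ≈ 73.2 in⁴

Treat the section as a set of non-overlapping primitives; coordinates are from the bounding-box lower-left.
Bottom plate: 7.2 × 0.95, A = 6.84 in², y = 0.475 in, Ī = 0.51443 in⁴.
Web plate: 0.65 × 5.6, A = 3.64 in², y = 3.75 in, Ī = 9.5125 in⁴.
Top plate: 2.4 × 0.65, A = 1.56 in², y = 6.875 in, Ī = 0.054925 in⁴.
Centroid: ȳ = ΣA·y / ΣA = 2.2944 in.
Transfer each piece to the horizontal axis through the centroid using Ī + A·d² with d = y − 2.2944:
  bottom plate: d = -1.8194 in → contributes +23.155 in⁴
  web plate: d = 1.4556 in → contributes +17.225 in⁴
  top plate: d = 4.5806 in → contributes +32.787 in⁴
Total I = 73.168 in⁴.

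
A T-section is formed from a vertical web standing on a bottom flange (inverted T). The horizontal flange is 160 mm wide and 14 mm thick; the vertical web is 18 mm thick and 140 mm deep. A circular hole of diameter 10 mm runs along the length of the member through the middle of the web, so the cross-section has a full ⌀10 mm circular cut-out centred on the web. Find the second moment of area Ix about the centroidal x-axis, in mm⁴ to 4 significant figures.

Break the section into simple shapes (no overlaps), measuring from the bottom-left corner of the bounding box.
Flange: 160 × 14, A = 2 240 mm², y = 7 mm, Ī = 36586.7 mm⁴.
Web: 18 × 140, A = 2 520 mm², y = 84 mm, Ī = 4 116 000 mm⁴.
Hole (subtracted): ⌀10, A = 78.5398 mm², y = 84 mm, Ī = 490.874 mm⁴.
Centroid: ȳ = ΣA·y / ΣA = 47.1568 mm.
Transfer each piece to the centroidal x-axis using Ī + A·d² with d = y − 47.1568:
  flange: d = -40.1568 mm → contributes +3 648 739 mm⁴
  web: d = 36.8432 mm → contributes +7 536 703 mm⁴
  hole: d = 36.8432 mm → contributes −107 103 mm⁴
Total I = 11 078 340 mm⁴.

Ix ≈ 1.108 × 10⁷ mm⁴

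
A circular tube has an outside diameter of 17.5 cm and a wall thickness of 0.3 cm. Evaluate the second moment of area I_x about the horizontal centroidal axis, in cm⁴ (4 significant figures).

Break the section into simple shapes (no overlaps), measuring from the bottom-left corner of the bounding box.
Outer circle: ⌀17.5, A = 240.528 cm², y = 8.75 cm, Ī = 4603.86 cm⁴.
Bore (subtracted): ⌀16.9, A = 224.318 cm², y = 8.75 cm, Ī = 4004.21 cm⁴.
By symmetry the centroid is at mid-height, ȳ = 8.75 cm.
All pieces are centred on the horizontal centroidal axis, so I = ΣĪ (holes subtracted) = 599.651 cm⁴.

I_x ≈ 599.7 cm⁴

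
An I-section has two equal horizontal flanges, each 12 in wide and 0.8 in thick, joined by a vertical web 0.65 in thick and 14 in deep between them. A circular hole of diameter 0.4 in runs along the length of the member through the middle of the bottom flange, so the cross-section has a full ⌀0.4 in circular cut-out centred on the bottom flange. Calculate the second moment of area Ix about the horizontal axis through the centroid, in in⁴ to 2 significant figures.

Decompose the section into non-overlapping parts with the origin at the bottom-left of its bounding rectangle.
Bottom flange: 12 × 0.8, A = 9.6 in², y = 0.4 in, Ī = 0.512 in⁴.
Web: 0.65 × 14, A = 9.1 in², y = 7.8 in, Ī = 148.6 in⁴.
Top flange: 12 × 0.8, A = 9.6 in², y = 15.2 in, Ī = 0.512 in⁴.
Hole (subtracted): ⌀0.4, A = 0.1257 in², y = 0.4 in, Ī = 0.001257 in⁴.
Centroid: ȳ = ΣA·y / ΣA = 7.833 in.
Transfer each piece to the horizontal axis through the centroid using Ī + A·d² with d = y − 7.833:
  bottom flange: d = -7.433 in → contributes +530.9 in⁴
  web: d = -0.03301 in → contributes +148.6 in⁴
  top flange: d = 7.367 in → contributes +521.5 in⁴
  hole: d = -7.433 in → contributes −6.944 in⁴
Total I = 1 194 in⁴.

Ix ≈ 1200 in⁴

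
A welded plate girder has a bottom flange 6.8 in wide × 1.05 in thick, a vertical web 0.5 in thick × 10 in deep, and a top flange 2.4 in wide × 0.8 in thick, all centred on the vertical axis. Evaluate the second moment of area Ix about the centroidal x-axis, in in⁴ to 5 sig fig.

Break the section into simple shapes (no overlaps), measuring from the bottom-left corner of the bounding box.
Bottom plate: 6.8 × 1.05, A = 7.14 in², y = 0.525 in, Ī = 0.6559875 in⁴.
Web plate: 0.5 × 10, A = 5 in², y = 6.05 in, Ī = 41.66667 in⁴.
Top plate: 2.4 × 0.8, A = 1.92 in², y = 11.45 in, Ī = 0.1024 in⁴.
Centroid: ȳ = ΣA·y / ΣA = 3.981686 in.
Transfer each piece to the centroidal x-axis using Ī + A·d² with d = y − 3.981686:
  bottom plate: d = -3.456686 in → contributes +85.96953 in⁴
  web plate: d = 2.068314 in → contributes +63.05629 in⁴
  top plate: d = 7.468314 in → contributes +107.1918 in⁴
Total I = 256.2176 in⁴.

Ix ≈ 256.22 in⁴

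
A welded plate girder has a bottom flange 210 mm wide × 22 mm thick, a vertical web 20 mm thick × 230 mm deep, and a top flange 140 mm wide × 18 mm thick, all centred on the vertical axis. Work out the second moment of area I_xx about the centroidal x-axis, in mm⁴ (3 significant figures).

I_xx ≈ 1.26 × 10⁸ mm⁴

Split into non-overlapping primitives; take the origin at the lower-left of the bounding box.
Bottom plate: 210 × 22, A = 4 620 mm², y = 11 mm, Ī = 186 340 mm⁴.
Web plate: 20 × 230, A = 4 600 mm², y = 137 mm, Ī = 20 278 333 mm⁴.
Top plate: 140 × 18, A = 2 520 mm², y = 261 mm, Ī = 68 040 mm⁴.
Centroid: ȳ = ΣA·y / ΣA = 114.03 mm.
Transfer each piece to the centroidal x-axis using Ī + A·d² with d = y − 114.03:
  bottom plate: d = -103.03 mm → contributes +49 230 730 mm⁴
  web plate: d = 22.968 mm → contributes +22 704 889 mm⁴
  top plate: d = 146.97 mm → contributes +54 498 742 mm⁴
Total I = 126 434 361 mm⁴.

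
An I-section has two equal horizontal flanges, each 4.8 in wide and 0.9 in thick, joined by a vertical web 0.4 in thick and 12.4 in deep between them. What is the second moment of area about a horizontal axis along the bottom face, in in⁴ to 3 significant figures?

I_base ≈ 1130 in⁴

Break the section into simple shapes (no overlaps), measuring from the bottom-left corner of the bounding box.
Bottom flange: 4.8 × 0.9, A = 4.32 in², y = 0.45 in, Ī = 0.2916 in⁴.
Web: 0.4 × 12.4, A = 4.96 in², y = 7.1 in, Ī = 63.554 in⁴.
Top flange: 4.8 × 0.9, A = 4.32 in², y = 13.75 in, Ī = 0.2916 in⁴.
Transfer each piece to the bottom edge using Ī + A·d² with d = y − 0:
  bottom flange: d = 0.45 in → contributes +1.1664 in⁴
  web: d = 7.1 in → contributes +313.59 in⁴
  top flange: d = 13.75 in → contributes +817.04 in⁴
Total I = 1131.8 in⁴.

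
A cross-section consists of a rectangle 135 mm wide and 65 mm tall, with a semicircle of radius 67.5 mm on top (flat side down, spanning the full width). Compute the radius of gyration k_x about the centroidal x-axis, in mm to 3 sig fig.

Break the section into simple shapes (no overlaps), measuring from the bottom-left corner of the bounding box.
Rectangular body: 135 × 65, A = 8 775 mm², y = 32.5 mm, Ī = 3 089 531 mm⁴.
Semicircular cap: semicircle r = 67.5, A = 7156.9 mm², y = 93.648 mm, Ī = 2 278 490 mm⁴.
Centroid: ȳ = ΣA·y / ΣA = 59.969 mm.
Transfer each piece to the centroidal x-axis using Ī + A·d² with d = y − 59.969:
  rectangular body: d = -27.469 mm → contributes +9 710 592 mm⁴
  semicircular cap: d = 33.679 mm → contributes +10 396 457 mm⁴
Total I = 20 107 048 mm⁴.
Radius of gyration: k = √(I/A) = √(20 107 048 / 15 932) = 35.525 mm.

k_x ≈ 35.5 mm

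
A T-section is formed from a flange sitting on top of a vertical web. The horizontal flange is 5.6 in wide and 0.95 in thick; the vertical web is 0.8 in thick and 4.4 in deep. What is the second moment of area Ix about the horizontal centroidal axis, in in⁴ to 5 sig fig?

Ix ≈ 21.237 in⁴

Treat the section as a set of non-overlapping primitives; coordinates are from the bounding-box lower-left.
Flange: 5.6 × 0.95, A = 5.32 in², y = 4.875 in, Ī = 0.4001083 in⁴.
Web: 0.8 × 4.4, A = 3.52 in², y = 2.2 in, Ī = 5.678933 in⁴.
Centroid: ȳ = ΣA·y / ΣA = 3.809842 in.
Transfer each piece to the horizontal centroidal axis using Ī + A·d² with d = y − 3.809842:
  flange: d = 1.065158 in → contributes +6.43598 in⁴
  web: d = -1.609842 in → contributes +14.80133 in⁴
Total I = 21.23731 in⁴.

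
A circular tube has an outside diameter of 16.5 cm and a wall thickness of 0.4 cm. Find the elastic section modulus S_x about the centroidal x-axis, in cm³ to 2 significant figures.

S_x ≈ 80 cm³

Split into non-overlapping primitives; take the origin at the lower-left of the bounding box.
Outer circle: ⌀16.5, A = 213.8 cm², y = 8.25 cm, Ī = 3 638 cm⁴.
Bore (subtracted): ⌀15.7, A = 193.6 cm², y = 8.25 cm, Ī = 2 982 cm⁴.
By symmetry the centroid is at mid-height, ȳ = 8.25 cm.
All pieces are centred on the centroidal x-axis, so I = ΣĪ (holes subtracted) = 655.9 cm⁴.
Extreme fibre distance c = 8.25 cm; S = I/c = 79.51 cm³.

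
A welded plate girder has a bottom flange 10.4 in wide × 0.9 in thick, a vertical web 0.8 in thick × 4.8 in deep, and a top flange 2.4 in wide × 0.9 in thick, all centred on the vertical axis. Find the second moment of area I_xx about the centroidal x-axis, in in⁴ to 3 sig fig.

I_xx ≈ 74.3 in⁴

Break the section into simple shapes (no overlaps), measuring from the bottom-left corner of the bounding box.
Bottom plate: 10.4 × 0.9, A = 9.36 in², y = 0.45 in, Ī = 0.6318 in⁴.
Web plate: 0.8 × 4.8, A = 3.84 in², y = 3.3 in, Ī = 7.3728 in⁴.
Top plate: 2.4 × 0.9, A = 2.16 in², y = 6.15 in, Ī = 0.1458 in⁴.
Centroid: ȳ = ΣA·y / ΣA = 1.9641 in.
Transfer each piece to the centroidal x-axis using Ī + A·d² with d = y − 1.9641:
  bottom plate: d = -1.5141 in → contributes +22.089 in⁴
  web plate: d = 1.3359 in → contributes +14.226 in⁴
  top plate: d = 4.1859 in → contributes +37.993 in⁴
Total I = 74.308 in⁴.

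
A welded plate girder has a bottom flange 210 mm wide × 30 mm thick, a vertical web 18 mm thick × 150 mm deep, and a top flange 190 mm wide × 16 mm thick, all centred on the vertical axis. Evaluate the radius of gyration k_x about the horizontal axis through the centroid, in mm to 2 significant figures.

Split into non-overlapping primitives; take the origin at the lower-left of the bounding box.
Bottom plate: 210 × 30, A = 6 300 mm², y = 15 mm, Ī = 472 500 mm⁴.
Web plate: 18 × 150, A = 2 700 mm², y = 105 mm, Ī = 5 062 500 mm⁴.
Top plate: 190 × 16, A = 3 040 mm², y = 188 mm, Ī = 64 853 mm⁴.
Centroid: ȳ = ΣA·y / ΣA = 78.86 mm.
Transfer each piece to the horizontal axis through the centroid using Ī + A·d² with d = y − 78.86:
  bottom plate: d = -63.86 mm → contributes +26 167 575 mm⁴
  web plate: d = 26.14 mm → contributes +6 906 874 mm⁴
  top plate: d = 109.1 mm → contributes +36 273 421 mm⁴
Total I = 69 347 870 mm⁴.
Radius of gyration: k = √(I/A) = √(69 347 870 / 12 040) = 75.89 mm.

k_x ≈ 76 mm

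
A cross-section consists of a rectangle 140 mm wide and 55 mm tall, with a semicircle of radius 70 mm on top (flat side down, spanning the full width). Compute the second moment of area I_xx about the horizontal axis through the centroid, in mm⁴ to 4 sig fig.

I_xx ≈ 1.717 × 10⁷ mm⁴

Break the section into simple shapes (no overlaps), measuring from the bottom-left corner of the bounding box.
Rectangular body: 140 × 55, A = 7 700 mm², y = 27.5 mm, Ī = 1 941 042 mm⁴.
Semicircular cap: semicircle r = 70, A = 7696.9 mm², y = 84.7089 mm, Ī = 2 635 265 mm⁴.
Centroid: ȳ = ΣA·y / ΣA = 56.0987 mm.
Transfer each piece to the horizontal axis through the centroid using Ī + A·d² with d = y − 56.0987:
  rectangular body: d = -28.5987 mm → contributes +8 238 764 mm⁴
  semicircular cap: d = 28.6102 mm → contributes +8 935 521 mm⁴
Total I = 17 174 285 mm⁴.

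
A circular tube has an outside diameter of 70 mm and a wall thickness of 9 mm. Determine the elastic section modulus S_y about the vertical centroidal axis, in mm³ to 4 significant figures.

S_y ≈ 2.342 × 10⁴ mm³

Split into non-overlapping primitives; take the origin at the lower-left of the bounding box.
Outer circle: ⌀70, A = 3848.45 mm², x = 35 mm, Ī = 1 178 588 mm⁴.
Bore (subtracted): ⌀52, A = 2123.72 mm², x = 35 mm, Ī = 358 908 mm⁴.
By symmetry the centroid is at mid-width, x̄ = 35 mm.
All pieces are centred on the vertical centroidal axis, so I = ΣĪ (holes subtracted) = 819 680 mm⁴.
Extreme fibre distance c = 35 mm; S = I/c = 23419.4 mm³.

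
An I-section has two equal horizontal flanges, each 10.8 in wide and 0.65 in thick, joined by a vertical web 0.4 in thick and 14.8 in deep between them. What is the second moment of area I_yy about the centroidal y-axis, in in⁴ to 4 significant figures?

Decompose the section into non-overlapping parts with the origin at the bottom-left of its bounding rectangle.
Bottom flange: 10.8 × 0.65, A = 7.02 in², x = 5.4 in, Ī = 68.2344 in⁴.
Web: 0.4 × 14.8, A = 5.92 in², x = 5.4 in, Ī = 0.0789333 in⁴.
Top flange: 10.8 × 0.65, A = 7.02 in², x = 5.4 in, Ī = 68.2344 in⁴.
By symmetry the centroid is at mid-width, x̄ = 5.4 in.
All pieces are centred on the centroidal y-axis, so I = ΣĪ = 136.548 in⁴.

I_yy ≈ 136.5 in⁴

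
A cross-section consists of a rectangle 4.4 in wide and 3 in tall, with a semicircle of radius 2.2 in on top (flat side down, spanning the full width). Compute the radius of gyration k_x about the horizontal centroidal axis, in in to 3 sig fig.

Decompose the section into non-overlapping parts with the origin at the bottom-left of its bounding rectangle.
Rectangular body: 4.4 × 3, A = 13.2 in², y = 1.5 in, Ī = 9.9 in⁴.
Semicircular cap: semicircle r = 2.2, A = 7.6027 in², y = 3.9337 in, Ī = 2.5711 in⁴.
Centroid: ȳ = ΣA·y / ΣA = 2.3894 in.
Transfer each piece to the horizontal centroidal axis using Ī + A·d² with d = y − 2.3894:
  rectangular body: d = -0.88944 in → contributes +20.342 in⁴
  semicircular cap: d = 1.5443 in → contributes +20.702 in⁴
Total I = 41.044 in⁴.
Radius of gyration: k = √(I/A) = √(41.044 / 20.803) = 1.4046 in.

k_x ≈ 1.40 in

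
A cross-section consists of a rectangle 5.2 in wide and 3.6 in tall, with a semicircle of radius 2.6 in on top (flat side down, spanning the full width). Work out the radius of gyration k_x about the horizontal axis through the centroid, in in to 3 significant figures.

Break the section into simple shapes (no overlaps), measuring from the bottom-left corner of the bounding box.
Rectangular body: 5.2 × 3.6, A = 18.72 in², y = 1.8 in, Ī = 20.218 in⁴.
Semicircular cap: semicircle r = 2.6, A = 10.619 in², y = 4.7035 in, Ī = 5.0156 in⁴.
Centroid: ȳ = ΣA·y / ΣA = 2.8509 in.
Transfer each piece to the horizontal axis through the centroid using Ī + A·d² with d = y − 2.8509:
  rectangular body: d = -1.0509 in → contributes +40.89 in⁴
  semicircular cap: d = 1.8526 in → contributes +41.46 in⁴
Total I = 82.351 in⁴.
Radius of gyration: k = √(I/A) = √(82.351 / 29.339) = 1.6754 in.

k_x ≈ 1.68 in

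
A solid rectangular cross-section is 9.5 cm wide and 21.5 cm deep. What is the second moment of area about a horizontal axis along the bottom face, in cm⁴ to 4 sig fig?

The section: 9.5 × 21.5, A = 204.25 cm², y = 10.75 cm, Ī = 7867.88 cm⁴.
Transfer it to the base of the section using Ī + A·d² with d = y − 0:
  the section: d = 10.75 cm → contributes +31471.5 cm⁴
Total I = 31471.5 cm⁴.

I_base ≈ 3.147 × 10⁴ cm⁴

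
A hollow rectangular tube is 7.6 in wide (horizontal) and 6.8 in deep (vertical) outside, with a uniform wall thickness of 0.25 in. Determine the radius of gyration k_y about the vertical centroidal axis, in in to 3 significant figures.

k_y ≈ 2.96 in

Break the section into simple shapes (no overlaps), measuring from the bottom-left corner of the bounding box.
Outer rectangle: 7.6 × 6.8, A = 51.68 in², x = 3.8 in, Ī = 248.75 in⁴.
Inner void (subtracted): 7.1 × 6.3, A = 44.73 in², x = 3.8 in, Ī = 187.9 in⁴.
By symmetry the centroid is at mid-width, x̄ = 3.8 in.
All pieces are centred on the vertical centroidal axis, so I = ΣĪ (holes subtracted) = 60.85 in⁴.
Radius of gyration: k = √(I/A) = √(60.85 / 6.95) = 2.9589 in.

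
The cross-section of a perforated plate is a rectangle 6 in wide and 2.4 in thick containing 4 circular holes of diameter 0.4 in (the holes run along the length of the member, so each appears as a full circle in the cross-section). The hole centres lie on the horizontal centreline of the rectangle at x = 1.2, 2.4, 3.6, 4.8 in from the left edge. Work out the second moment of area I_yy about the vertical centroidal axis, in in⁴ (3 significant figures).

I_yy ≈ 42.3 in⁴

Decompose the section into non-overlapping parts with the origin at the bottom-left of its bounding rectangle.
Plate: 6 × 2.4, A = 14.4 in², x = 3 in, Ī = 43.2 in⁴.
Hole 1 (subtracted): ⌀0.4, A = 0.12566 in², x = 1.2 in, Ī = 0.0012566 in⁴.
Hole 2 (subtracted): ⌀0.4, A = 0.12566 in², x = 2.4 in, Ī = 0.0012566 in⁴.
Hole 3 (subtracted): ⌀0.4, A = 0.12566 in², x = 3.6 in, Ī = 0.0012566 in⁴.
Hole 4 (subtracted): ⌀0.4, A = 0.12566 in², x = 4.8 in, Ī = 0.0012566 in⁴.
By symmetry the centroid is at mid-width, x̄ = 3 in.
Transfer each piece to the vertical centroidal axis using Ī + A·d² with d = x − 3:
  plate: d = 0 in → contributes +43.2 in⁴
  hole 1: d = -1.8 in → contributes −0.40841 in⁴
  hole 2: d = -0.6 in → contributes −0.046496 in⁴
  hole 3: d = 0.6 in → contributes −0.046496 in⁴
  hole 4: d = 1.8 in → contributes −0.40841 in⁴
Total I = 42.29 in⁴.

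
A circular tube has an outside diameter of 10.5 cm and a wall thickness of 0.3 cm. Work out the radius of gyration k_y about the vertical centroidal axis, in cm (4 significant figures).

k_y ≈ 3.608 cm

Treat the section as a set of non-overlapping primitives; coordinates are from the bounding-box lower-left.
Outer circle: ⌀10.5, A = 86.5901 cm², x = 5.25 cm, Ī = 596.66 cm⁴.
Bore (subtracted): ⌀9.9, A = 76.9769 cm², x = 5.25 cm, Ī = 471.531 cm⁴.
By symmetry the centroid is at mid-width, x̄ = 5.25 cm.
All pieces are centred on the vertical centroidal axis, so I = ΣĪ (holes subtracted) = 125.129 cm⁴.
Radius of gyration: k = √(I/A) = √(125.129 / 9.61327) = 3.6078 cm.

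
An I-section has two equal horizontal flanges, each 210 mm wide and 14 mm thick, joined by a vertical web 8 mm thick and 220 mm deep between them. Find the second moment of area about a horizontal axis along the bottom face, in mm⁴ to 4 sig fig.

I_base ≈ 2.052 × 10⁸ mm⁴

Break the section into simple shapes (no overlaps), measuring from the bottom-left corner of the bounding box.
Bottom flange: 210 × 14, A = 2 940 mm², y = 7 mm, Ī = 48 020 mm⁴.
Web: 8 × 220, A = 1 760 mm², y = 124 mm, Ī = 7 098 667 mm⁴.
Top flange: 210 × 14, A = 2 940 mm², y = 241 mm, Ī = 48 020 mm⁴.
Transfer each piece to the bottom edge using Ī + A·d² with d = y − 0:
  bottom flange: d = 7 mm → contributes +192 080 mm⁴
  web: d = 124 mm → contributes +34 160 427 mm⁴
  top flange: d = 241 mm → contributes +170 806 160 mm⁴
Total I = 205 158 667 mm⁴.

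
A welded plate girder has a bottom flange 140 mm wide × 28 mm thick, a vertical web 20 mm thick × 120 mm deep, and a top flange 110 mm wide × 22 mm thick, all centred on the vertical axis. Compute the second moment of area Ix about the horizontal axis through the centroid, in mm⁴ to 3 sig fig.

Break the section into simple shapes (no overlaps), measuring from the bottom-left corner of the bounding box.
Bottom plate: 140 × 28, A = 3 920 mm², y = 14 mm, Ī = 256 107 mm⁴.
Web plate: 20 × 120, A = 2 400 mm², y = 88 mm, Ī = 2 880 000 mm⁴.
Top plate: 110 × 22, A = 2 420 mm², y = 159 mm, Ī = 97 607 mm⁴.
Centroid: ȳ = ΣA·y / ΣA = 74.469 mm.
Transfer each piece to the horizontal axis through the centroid using Ī + A·d² with d = y − 74.469:
  bottom plate: d = -60.469 mm → contributes +14 589 638 mm⁴
  web plate: d = 13.531 mm → contributes +3 319 404 mm⁴
  top plate: d = 84.531 mm → contributes +17 389 648 mm⁴
Total I = 35 298 690 mm⁴.

Ix ≈ 3.53 × 10⁷ mm⁴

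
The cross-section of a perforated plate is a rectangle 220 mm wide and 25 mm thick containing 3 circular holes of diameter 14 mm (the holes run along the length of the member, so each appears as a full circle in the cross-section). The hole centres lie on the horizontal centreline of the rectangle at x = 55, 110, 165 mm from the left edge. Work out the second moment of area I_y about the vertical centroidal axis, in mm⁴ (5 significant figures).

Split into non-overlapping primitives; take the origin at the lower-left of the bounding box.
Plate: 220 × 25, A = 5 500 mm², x = 110 mm, Ī = 22 183 333 mm⁴.
Hole 1 (subtracted): ⌀14, A = 153.938 mm², x = 55 mm, Ī = 1885.741 mm⁴.
Hole 2 (subtracted): ⌀14, A = 153.938 mm², x = 110 mm, Ī = 1885.741 mm⁴.
Hole 3 (subtracted): ⌀14, A = 153.938 mm², x = 165 mm, Ī = 1885.741 mm⁴.
By symmetry the centroid is at mid-width, x̄ = 110 mm.
Transfer each piece to the vertical centroidal axis using Ī + A·d² with d = x − 110:
  plate: d = 0 mm → contributes +22 183 333 mm⁴
  hole 1: d = -55 mm → contributes −467548.3 mm⁴
  hole 2: d = 0 mm → contributes −1885.741 mm⁴
  hole 3: d = 55 mm → contributes −467548.3 mm⁴
Total I = 21 246 351 mm⁴.

I_y ≈ 2.1246 × 10⁷ mm⁴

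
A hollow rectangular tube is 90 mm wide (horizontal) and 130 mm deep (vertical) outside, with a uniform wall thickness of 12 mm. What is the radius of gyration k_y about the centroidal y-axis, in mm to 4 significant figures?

Treat the section as a set of non-overlapping primitives; coordinates are from the bounding-box lower-left.
Outer rectangle: 90 × 130, A = 11 700 mm², x = 45 mm, Ī = 7 897 500 mm⁴.
Inner void (subtracted): 66 × 106, A = 6 996 mm², x = 45 mm, Ī = 2 539 548 mm⁴.
By symmetry the centroid is at mid-width, x̄ = 45 mm.
All pieces are centred on the centroidal y-axis, so I = ΣĪ (holes subtracted) = 5 357 952 mm⁴.
Radius of gyration: k = √(I/A) = √(5 357 952 / 4 704) = 33.7494 mm.

k_y ≈ 33.75 mm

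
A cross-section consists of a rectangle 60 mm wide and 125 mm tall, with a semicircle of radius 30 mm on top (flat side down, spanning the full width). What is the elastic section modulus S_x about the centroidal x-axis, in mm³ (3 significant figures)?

S_x ≈ 2.06 × 10⁵ mm³

Decompose the section into non-overlapping parts with the origin at the bottom-left of its bounding rectangle.
Rectangular body: 60 × 125, A = 7 500 mm², y = 62.5 mm, Ī = 9 765 625 mm⁴.
Semicircular cap: semicircle r = 30, A = 1413.7 mm², y = 137.73 mm, Ī = 88 903 mm⁴.
Centroid: ȳ = ΣA·y / ΣA = 74.432 mm.
Transfer each piece to the centroidal x-axis using Ī + A·d² with d = y − 74.432:
  rectangular body: d = -11.932 mm → contributes +10 833 396 mm⁴
  semicircular cap: d = 63.301 mm → contributes +5 753 605 mm⁴
Total I = 16 587 001 mm⁴.
Extreme fibre distance c = 80.568 mm; S = I/c = 205 875 mm³.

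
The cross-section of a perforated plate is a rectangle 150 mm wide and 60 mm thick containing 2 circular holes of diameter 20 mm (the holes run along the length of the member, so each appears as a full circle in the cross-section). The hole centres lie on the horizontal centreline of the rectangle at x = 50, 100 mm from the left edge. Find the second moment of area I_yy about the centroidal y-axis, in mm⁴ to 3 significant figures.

I_yy ≈ 1.65 × 10⁷ mm⁴

Split into non-overlapping primitives; take the origin at the lower-left of the bounding box.
Plate: 150 × 60, A = 9 000 mm², x = 75 mm, Ī = 16 875 000 mm⁴.
Hole 1 (subtracted): ⌀20, A = 314.16 mm², x = 50 mm, Ī = 7 854 mm⁴.
Hole 2 (subtracted): ⌀20, A = 314.16 mm², x = 100 mm, Ī = 7 854 mm⁴.
By symmetry the centroid is at mid-width, x̄ = 75 mm.
Transfer each piece to the centroidal y-axis using Ī + A·d² with d = x − 75:
  plate: d = 0 mm → contributes +16 875 000 mm⁴
  hole 1: d = -25 mm → contributes −204 204 mm⁴
  hole 2: d = 25 mm → contributes −204 204 mm⁴
Total I = 16 466 593 mm⁴.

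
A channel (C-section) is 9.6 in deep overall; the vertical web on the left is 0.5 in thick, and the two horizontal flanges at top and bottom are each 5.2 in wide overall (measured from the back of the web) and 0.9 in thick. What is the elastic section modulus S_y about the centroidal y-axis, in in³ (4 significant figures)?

S_y ≈ 11.05 in³

Treat the section as a set of non-overlapping primitives; coordinates are from the bounding-box lower-left.
Web: 0.5 × 9.6, A = 4.8 in², x = 0.25 in, Ī = 0.1 in⁴.
Top flange (beyond web): 4.7 × 0.9, A = 4.23 in², x = 2.85 in, Ī = 7.78673 in⁴.
Bottom flange (beyond web): 4.7 × 0.9, A = 4.23 in², x = 2.85 in, Ī = 7.78673 in⁴.
Centroid: x̄ = ΣA·x / ΣA = 1.90882 in.
Transfer each piece to the centroidal y-axis using Ī + A·d² with d = x − 1.90882:
  web: d = -1.65882 in → contributes +13.3081 in⁴
  top flange (beyond web): d = 0.941176 in → contributes +11.5337 in⁴
  bottom flange (beyond web): d = 0.941176 in → contributes +11.5337 in⁴
Total I = 36.3756 in⁴.
Extreme fibre distance c = 3.29118 in; S = I/c = 11.0525 in³.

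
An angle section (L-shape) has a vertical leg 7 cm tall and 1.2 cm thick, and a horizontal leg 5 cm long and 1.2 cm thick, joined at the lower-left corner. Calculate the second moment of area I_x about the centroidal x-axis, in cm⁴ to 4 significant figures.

I_x ≈ 59.70 cm⁴

Treat the section as a set of non-overlapping primitives; coordinates are from the bounding-box lower-left.
Vertical leg: 1.2 × 7, A = 8.4 cm², y = 3.5 cm, Ī = 34.3 cm⁴.
Horizontal leg (remainder): 3.8 × 1.2, A = 4.56 cm², y = 0.6 cm, Ī = 0.5472 cm⁴.
Centroid: ȳ = ΣA·y / ΣA = 2.47963 cm.
Transfer each piece to the centroidal x-axis using Ī + A·d² with d = y − 2.47963:
  vertical leg: d = 1.02037 cm → contributes +43.0457 cm⁴
  horizontal leg (remainder): d = -1.87963 cm → contributes +16.6577 cm⁴
Total I = 59.7034 cm⁴.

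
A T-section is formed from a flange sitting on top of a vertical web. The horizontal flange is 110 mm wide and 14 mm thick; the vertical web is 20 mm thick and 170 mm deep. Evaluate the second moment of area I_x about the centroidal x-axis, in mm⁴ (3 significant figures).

I_x ≈ 1.72 × 10⁷ mm⁴

Break the section into simple shapes (no overlaps), measuring from the bottom-left corner of the bounding box.
Flange: 110 × 14, A = 1 540 mm², y = 177 mm, Ī = 25 153 mm⁴.
Web: 20 × 170, A = 3 400 mm², y = 85 mm, Ī = 8 188 333 mm⁴.
Centroid: ȳ = ΣA·y / ΣA = 113.68 mm.
Transfer each piece to the centroidal x-axis using Ī + A·d² with d = y − 113.68:
  flange: d = 63.32 mm → contributes +6 199 632 mm⁴
  web: d = -28.68 mm → contributes +10 985 009 mm⁴
Total I = 17 184 641 mm⁴.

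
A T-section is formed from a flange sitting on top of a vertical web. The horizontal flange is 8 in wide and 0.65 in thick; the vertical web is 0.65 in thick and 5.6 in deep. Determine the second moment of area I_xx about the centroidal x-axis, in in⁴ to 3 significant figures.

Break the section into simple shapes (no overlaps), measuring from the bottom-left corner of the bounding box.
Flange: 8 × 0.65, A = 5.2 in², y = 5.925 in, Ī = 0.18308 in⁴.
Web: 0.65 × 5.6, A = 3.64 in², y = 2.8 in, Ī = 9.5125 in⁴.
Centroid: ȳ = ΣA·y / ΣA = 4.6382 in.
Transfer each piece to the centroidal x-axis using Ī + A·d² with d = y − 4.6382:
  flange: d = 1.2868 in → contributes +8.7931 in⁴
  web: d = -1.8382 in → contributes +21.812 in⁴
Total I = 30.606 in⁴.

I_xx ≈ 30.6 in⁴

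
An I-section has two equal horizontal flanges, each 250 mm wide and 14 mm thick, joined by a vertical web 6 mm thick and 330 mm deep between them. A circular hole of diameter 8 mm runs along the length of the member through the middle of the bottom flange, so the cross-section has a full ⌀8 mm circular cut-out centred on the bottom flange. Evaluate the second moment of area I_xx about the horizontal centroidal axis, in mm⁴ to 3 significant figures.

I_xx ≈ 2.24 × 10⁸ mm⁴

Decompose the section into non-overlapping parts with the origin at the bottom-left of its bounding rectangle.
Bottom flange: 250 × 14, A = 3 500 mm², y = 7 mm, Ī = 57 167 mm⁴.
Web: 6 × 330, A = 1 980 mm², y = 179 mm, Ī = 17 968 500 mm⁴.
Top flange: 250 × 14, A = 3 500 mm², y = 351 mm, Ī = 57 167 mm⁴.
Hole (subtracted): ⌀8, A = 50.265 mm², y = 7 mm, Ī = 201.06 mm⁴.
Centroid: ȳ = ΣA·y / ΣA = 179.97 mm.
Transfer each piece to the horizontal centroidal axis using Ī + A·d² with d = y − 179.97:
  bottom flange: d = -172.97 mm → contributes +104 770 146 mm⁴
  web: d = -0.96819 mm → contributes +17 970 356 mm⁴
  top flange: d = 171.03 mm → contributes +102 438 749 mm⁴
  hole: d = -172.97 mm → contributes −1 504 043 mm⁴
Total I = 223 675 208 mm⁴.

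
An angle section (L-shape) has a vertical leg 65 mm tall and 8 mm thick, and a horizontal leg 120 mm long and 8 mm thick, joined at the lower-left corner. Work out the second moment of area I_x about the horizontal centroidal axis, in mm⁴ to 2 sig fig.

I_x ≈ 4.6 × 10⁵ mm⁴

Treat the section as a set of non-overlapping primitives; coordinates are from the bounding-box lower-left.
Vertical leg: 8 × 65, A = 520 mm², y = 32.5 mm, Ī = 183 083 mm⁴.
Horizontal leg (remainder): 112 × 8, A = 896 mm², y = 4 mm, Ī = 4 779 mm⁴.
Centroid: ȳ = ΣA·y / ΣA = 14.47 mm.
Transfer each piece to the horizontal centroidal axis using Ī + A·d² with d = y − 14.47:
  vertical leg: d = 18.03 mm → contributes +352 199 mm⁴
  horizontal leg (remainder): d = -10.47 mm → contributes +102 926 mm⁴
Total I = 455 124 mm⁴.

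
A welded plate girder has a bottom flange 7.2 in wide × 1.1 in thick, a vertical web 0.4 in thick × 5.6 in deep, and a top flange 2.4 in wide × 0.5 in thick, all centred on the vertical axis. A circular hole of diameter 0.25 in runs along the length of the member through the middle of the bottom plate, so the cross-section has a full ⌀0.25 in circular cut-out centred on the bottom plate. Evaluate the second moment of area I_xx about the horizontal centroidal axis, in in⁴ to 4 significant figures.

I_xx ≈ 60.58 in⁴

Decompose the section into non-overlapping parts with the origin at the bottom-left of its bounding rectangle.
Bottom plate: 7.2 × 1.1, A = 7.92 in², y = 0.55 in, Ī = 0.7986 in⁴.
Web plate: 0.4 × 5.6, A = 2.24 in², y = 3.9 in, Ī = 5.85387 in⁴.
Top plate: 2.4 × 0.5, A = 1.2 in², y = 6.95 in, Ī = 0.025 in⁴.
Hole (subtracted): ⌀0.25, A = 0.0490874 in², y = 0.55 in, Ī = 0.000191748 in⁴.
Centroid: ȳ = ΣA·y / ΣA = 1.89242 in.
Transfer each piece to the horizontal centroidal axis using Ī + A·d² with d = y − 1.89242:
  bottom plate: d = -1.34242 in → contributes +15.0712 in⁴
  web plate: d = 2.00758 in → contributes +14.8819 in⁴
  top plate: d = 5.05758 in → contributes +30.7199 in⁴
  hole: d = -1.34242 in → contributes −0.0886518 in⁴
Total I = 60.5844 in⁴.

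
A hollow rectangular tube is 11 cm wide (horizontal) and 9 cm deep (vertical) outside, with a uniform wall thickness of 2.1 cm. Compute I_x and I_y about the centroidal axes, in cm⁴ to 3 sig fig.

I_x ≈ 606 cm⁴, I_y ≈ 872 cm⁴

Decompose the section into non-overlapping parts with the origin at the bottom-left of its bounding rectangle.
Outer rectangle: 11 × 9, A = 99 cm², y = 4.5 cm, Ī = 668.25 cm⁴.
Inner void (subtracted): 6.8 × 4.8, A = 32.64 cm², y = 4.5 cm, Ī = 62.669 cm⁴.
By symmetry the centroid is at mid-height, ȳ = 4.5 cm.
All pieces are centred on the centroidal x-axis, so I = ΣĪ (holes subtracted) = 605.58 cm⁴.
Repeating about the centroidal y-axis gives I_y = 872.48 cm⁴.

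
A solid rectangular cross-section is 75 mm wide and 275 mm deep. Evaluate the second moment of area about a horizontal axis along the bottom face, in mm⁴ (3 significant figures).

I_base ≈ 5.20 × 10⁸ mm⁴

The section: 75 × 275, A = 20 625 mm², y = 137.5 mm, Ī = 129 980 469 mm⁴.
Transfer it to the base of the section using Ī + A·d² with d = y − 0:
  the section: d = 137.5 mm → contributes +519 921 875 mm⁴
Total I = 519 921 875 mm⁴.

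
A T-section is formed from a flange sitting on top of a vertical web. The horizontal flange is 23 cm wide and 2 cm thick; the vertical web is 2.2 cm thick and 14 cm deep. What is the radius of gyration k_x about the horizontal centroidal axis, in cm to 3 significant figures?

k_x ≈ 4.70 cm

Treat the section as a set of non-overlapping primitives; coordinates are from the bounding-box lower-left.
Flange: 23 × 2, A = 46 cm², y = 15 cm, Ī = 15.333 cm⁴.
Web: 2.2 × 14, A = 30.8 cm², y = 7 cm, Ī = 503.07 cm⁴.
Centroid: ȳ = ΣA·y / ΣA = 11.792 cm.
Transfer each piece to the horizontal centroidal axis using Ī + A·d² with d = y − 11.792:
  flange: d = 3.2083 cm → contributes +488.83 cm⁴
  web: d = -4.7917 cm → contributes +1210.2 cm⁴
Total I = 1699.1 cm⁴.
Radius of gyration: k = √(I/A) = √(1699.1 / 76.8) = 4.7035 cm.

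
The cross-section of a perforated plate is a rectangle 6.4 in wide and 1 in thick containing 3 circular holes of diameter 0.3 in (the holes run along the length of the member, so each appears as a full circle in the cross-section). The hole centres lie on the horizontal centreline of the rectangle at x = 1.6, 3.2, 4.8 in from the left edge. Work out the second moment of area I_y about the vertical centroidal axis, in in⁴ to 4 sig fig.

I_y ≈ 21.48 in⁴

Decompose the section into non-overlapping parts with the origin at the bottom-left of its bounding rectangle.
Plate: 6.4 × 1, A = 6.4 in², x = 3.2 in, Ī = 21.8453 in⁴.
Hole 1 (subtracted): ⌀0.3, A = 0.0706858 in², x = 1.6 in, Ī = 0.000397608 in⁴.
Hole 2 (subtracted): ⌀0.3, A = 0.0706858 in², x = 3.2 in, Ī = 0.000397608 in⁴.
Hole 3 (subtracted): ⌀0.3, A = 0.0706858 in², x = 4.8 in, Ī = 0.000397608 in⁴.
By symmetry the centroid is at mid-width, x̄ = 3.2 in.
Transfer each piece to the vertical centroidal axis using Ī + A·d² with d = x − 3.2:
  plate: d = 0 in → contributes +21.8453 in⁴
  hole 1: d = -1.6 in → contributes −0.181353 in⁴
  hole 2: d = 0 in → contributes −0.000397608 in⁴
  hole 3: d = 1.6 in → contributes −0.181353 in⁴
Total I = 21.4822 in⁴.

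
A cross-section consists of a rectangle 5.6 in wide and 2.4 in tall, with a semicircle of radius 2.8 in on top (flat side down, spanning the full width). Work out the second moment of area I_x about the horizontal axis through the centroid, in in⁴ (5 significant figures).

Treat the section as a set of non-overlapping primitives; coordinates are from the bounding-box lower-left.
Rectangular body: 5.6 × 2.4, A = 13.44 in², y = 1.2 in, Ī = 6.4512 in⁴.
Semicircular cap: semicircle r = 2.8, A = 12.31504 in², y = 3.588357 in, Ī = 6.746277 in⁴.
Centroid: ȳ = ΣA·y / ΣA = 2.342018 in.
Transfer each piece to the horizontal axis through the centroid using Ī + A·d² with d = y − 2.342018:
  rectangular body: d = -1.142018 in → contributes +23.97971 in⁴
  semicircular cap: d = 1.246339 in → contributes +25.87599 in⁴
Total I = 49.8557 in⁴.

I_x ≈ 49.856 in⁴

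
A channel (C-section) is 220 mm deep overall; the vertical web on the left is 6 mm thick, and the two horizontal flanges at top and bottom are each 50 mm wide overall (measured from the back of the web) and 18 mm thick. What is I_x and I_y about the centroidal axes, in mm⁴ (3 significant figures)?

I_x ≈ 2.15 × 10⁷ mm⁴, I_y ≈ 7.10 × 10⁵ mm⁴

Treat the section as a set of non-overlapping primitives; coordinates are from the bounding-box lower-left.
Web: 6 × 220, A = 1 320 mm², y = 110 mm, Ī = 5 324 000 mm⁴.
Top flange (beyond web): 44 × 18, A = 792 mm², y = 211 mm, Ī = 21 384 mm⁴.
Bottom flange (beyond web): 44 × 18, A = 792 mm², y = 9 mm, Ī = 21 384 mm⁴.
By symmetry the centroid is at mid-height, ȳ = 110 mm.
Transfer each piece to the centroidal x-axis using Ī + A·d² with d = y − 110:
  web: d = 0 mm → contributes +5 324 000 mm⁴
  top flange (beyond web): d = 101 mm → contributes +8 100 576 mm⁴
  bottom flange (beyond web): d = -101 mm → contributes +8 100 576 mm⁴
Total I = 21 525 152 mm⁴.
For the y-axis: x̄ = 16.636 mm.
Repeating about the centroidal y-axis gives I_y = 709 512 mm⁴.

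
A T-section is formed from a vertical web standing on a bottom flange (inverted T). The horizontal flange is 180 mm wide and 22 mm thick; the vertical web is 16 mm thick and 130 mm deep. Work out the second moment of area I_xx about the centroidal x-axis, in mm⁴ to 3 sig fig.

I_xx ≈ 1.10 × 10⁷ mm⁴

Decompose the section into non-overlapping parts with the origin at the bottom-left of its bounding rectangle.
Flange: 180 × 22, A = 3 960 mm², y = 11 mm, Ī = 159 720 mm⁴.
Web: 16 × 130, A = 2 080 mm², y = 87 mm, Ī = 2 929 333 mm⁴.
Centroid: ȳ = ΣA·y / ΣA = 37.172 mm.
Transfer each piece to the centroidal x-axis using Ī + A·d² with d = y − 37.172:
  flange: d = -26.172 mm → contributes +2 872 254 mm⁴
  web: d = 49.828 mm → contributes +8 093 580 mm⁴
Total I = 10 965 834 mm⁴.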